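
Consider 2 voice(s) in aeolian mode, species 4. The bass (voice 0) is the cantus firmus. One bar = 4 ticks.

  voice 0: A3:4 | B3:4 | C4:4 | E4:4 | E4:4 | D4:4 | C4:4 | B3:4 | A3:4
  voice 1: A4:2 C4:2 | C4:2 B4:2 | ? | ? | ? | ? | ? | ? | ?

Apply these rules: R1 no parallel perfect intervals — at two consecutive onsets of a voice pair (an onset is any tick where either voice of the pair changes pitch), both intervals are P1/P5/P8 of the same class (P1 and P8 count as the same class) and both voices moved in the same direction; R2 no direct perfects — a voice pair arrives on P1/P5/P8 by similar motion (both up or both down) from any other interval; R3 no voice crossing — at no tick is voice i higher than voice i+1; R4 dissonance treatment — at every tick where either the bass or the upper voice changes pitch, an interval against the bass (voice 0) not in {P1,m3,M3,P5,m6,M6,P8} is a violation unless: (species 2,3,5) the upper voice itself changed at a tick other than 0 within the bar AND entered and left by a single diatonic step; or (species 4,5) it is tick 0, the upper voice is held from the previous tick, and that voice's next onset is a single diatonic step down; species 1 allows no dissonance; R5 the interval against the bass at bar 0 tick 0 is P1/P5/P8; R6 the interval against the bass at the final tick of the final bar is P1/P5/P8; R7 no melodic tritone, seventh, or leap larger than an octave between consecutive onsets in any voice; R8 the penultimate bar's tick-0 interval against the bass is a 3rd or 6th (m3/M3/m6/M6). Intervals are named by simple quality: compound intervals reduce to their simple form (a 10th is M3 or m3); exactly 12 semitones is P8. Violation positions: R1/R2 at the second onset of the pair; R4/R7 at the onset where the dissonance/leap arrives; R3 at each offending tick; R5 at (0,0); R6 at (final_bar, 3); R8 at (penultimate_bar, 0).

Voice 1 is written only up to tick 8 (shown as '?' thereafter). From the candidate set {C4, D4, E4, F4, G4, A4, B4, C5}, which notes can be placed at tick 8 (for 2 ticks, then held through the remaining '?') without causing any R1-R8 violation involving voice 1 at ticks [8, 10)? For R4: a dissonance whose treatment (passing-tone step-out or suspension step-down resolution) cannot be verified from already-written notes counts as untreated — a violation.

{A4, E4, G4}

C4: violates R7
D4: violates R4
E4: legal
F4: violates R4,R7
G4: legal
A4: legal
B4: violates R4
C5: violates R1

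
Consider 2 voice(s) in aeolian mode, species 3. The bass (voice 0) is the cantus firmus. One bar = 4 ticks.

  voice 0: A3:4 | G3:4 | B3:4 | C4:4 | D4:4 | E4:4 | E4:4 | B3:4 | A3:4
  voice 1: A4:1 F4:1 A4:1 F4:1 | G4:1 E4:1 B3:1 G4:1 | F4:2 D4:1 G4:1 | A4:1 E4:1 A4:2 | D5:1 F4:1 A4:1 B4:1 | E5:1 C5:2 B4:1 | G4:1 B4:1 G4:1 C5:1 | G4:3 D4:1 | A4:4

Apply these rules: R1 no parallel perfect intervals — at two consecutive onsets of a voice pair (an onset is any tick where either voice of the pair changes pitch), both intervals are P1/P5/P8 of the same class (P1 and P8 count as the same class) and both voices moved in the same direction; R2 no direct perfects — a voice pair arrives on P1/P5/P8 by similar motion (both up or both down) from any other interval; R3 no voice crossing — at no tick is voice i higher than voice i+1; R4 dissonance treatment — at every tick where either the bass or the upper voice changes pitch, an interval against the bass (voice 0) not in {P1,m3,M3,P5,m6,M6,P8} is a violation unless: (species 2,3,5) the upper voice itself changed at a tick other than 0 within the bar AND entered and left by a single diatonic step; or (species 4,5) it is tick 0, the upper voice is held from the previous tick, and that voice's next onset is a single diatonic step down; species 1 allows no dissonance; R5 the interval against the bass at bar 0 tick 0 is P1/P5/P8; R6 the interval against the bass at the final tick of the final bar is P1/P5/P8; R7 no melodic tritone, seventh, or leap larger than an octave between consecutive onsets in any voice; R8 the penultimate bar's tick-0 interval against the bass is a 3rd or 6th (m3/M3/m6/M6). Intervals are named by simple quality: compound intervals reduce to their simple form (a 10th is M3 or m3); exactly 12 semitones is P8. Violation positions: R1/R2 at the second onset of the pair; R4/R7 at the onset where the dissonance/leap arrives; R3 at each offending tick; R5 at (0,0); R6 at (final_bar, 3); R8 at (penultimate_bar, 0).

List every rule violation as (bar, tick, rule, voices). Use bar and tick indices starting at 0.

(2, 0, R4, (0, 1))
(4, 0, R2, (0, 1))
(5, 0, R2, (0, 1))

bar 0: v0=A3 v1=A4 downbeat P8
bar 1: v0=G3 v1=G4 downbeat P8
bar 2: v0=B3 v1=F4 downbeat TT
bar 3: v0=C4 v1=A4 downbeat M6
bar 4: v0=D4 v1=D5 downbeat P8
bar 5: v0=E4 v1=E5 downbeat P8
bar 6: v0=E4 v1=G4 downbeat m3
bar 7: v0=B3 v1=G4 downbeat m6
bar 8: v0=A3 v1=A4 downbeat P8
  -> R4 @ bar 2 tick 0 v(0, 1): B3/F4 TT untreated
  -> R2 @ bar 4 tick 0 v(0, 1): C4/A4 M6 -> D4/D5 P8 similar
  -> R2 @ bar 5 tick 0 v(0, 1): D4/B4 M6 -> E4/E5 P8 similar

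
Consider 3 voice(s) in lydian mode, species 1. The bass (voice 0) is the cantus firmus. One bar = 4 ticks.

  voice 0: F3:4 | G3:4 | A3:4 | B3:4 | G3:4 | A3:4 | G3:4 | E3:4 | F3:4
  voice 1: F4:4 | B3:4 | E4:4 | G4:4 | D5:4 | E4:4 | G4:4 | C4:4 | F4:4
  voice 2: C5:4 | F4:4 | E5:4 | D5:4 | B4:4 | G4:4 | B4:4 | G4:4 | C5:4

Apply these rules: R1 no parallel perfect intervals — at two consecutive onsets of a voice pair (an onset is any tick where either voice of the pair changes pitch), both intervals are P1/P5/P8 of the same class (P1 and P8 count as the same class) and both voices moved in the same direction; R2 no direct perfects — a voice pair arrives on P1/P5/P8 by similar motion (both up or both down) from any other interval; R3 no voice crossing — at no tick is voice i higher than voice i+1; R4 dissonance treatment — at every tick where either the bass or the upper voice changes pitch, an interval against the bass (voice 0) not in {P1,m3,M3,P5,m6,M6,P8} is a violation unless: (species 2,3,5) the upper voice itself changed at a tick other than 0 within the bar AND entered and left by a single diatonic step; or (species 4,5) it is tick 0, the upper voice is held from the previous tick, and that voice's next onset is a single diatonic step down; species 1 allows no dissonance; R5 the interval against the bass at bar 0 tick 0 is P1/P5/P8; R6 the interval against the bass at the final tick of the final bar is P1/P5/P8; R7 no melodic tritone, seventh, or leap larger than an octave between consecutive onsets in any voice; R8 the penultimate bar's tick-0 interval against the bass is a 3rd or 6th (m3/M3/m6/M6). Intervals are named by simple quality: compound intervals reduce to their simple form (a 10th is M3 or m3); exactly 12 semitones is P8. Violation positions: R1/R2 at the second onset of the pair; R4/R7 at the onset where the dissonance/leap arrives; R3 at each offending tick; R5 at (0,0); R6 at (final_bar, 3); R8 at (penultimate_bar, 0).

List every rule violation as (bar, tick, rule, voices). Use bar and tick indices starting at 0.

bar 0: v0=F3 v1=F4 v2=C5 downbeat P5
bar 1: v0=G3 v1=B3 v2=F4 downbeat m7
bar 2: v0=A3 v1=E4 v2=E5 downbeat P5
bar 3: v0=B3 v1=G4 v2=D5 downbeat m3
bar 4: v0=G3 v1=D5 v2=B4 downbeat M3
bar 5: v0=A3 v1=E4 v2=G4 downbeat m7
bar 6: v0=G3 v1=G4 v2=B4 downbeat M3
bar 7: v0=E3 v1=C4 v2=G4 downbeat m3
bar 8: v0=F3 v1=F4 v2=C5 downbeat P5
  -> R4 @ bar 1 tick 0 v(0, 2): G3/F4 m7 untreated
  -> R7 @ bar 1 tick 0 v(1,): F4->B3 leap 6st
  -> R2 @ bar 2 tick 0 v(0, 1): G3/B3 M3 -> A3/E4 P5 similar
  -> R2 @ bar 2 tick 0 v(0, 2): G3/F4 m7 -> A3/E5 P5 similar
  -> R2 @ bar 2 tick 0 v(1, 2): B3/F4 TT -> E4/E5 P8 similar
  -> R7 @ bar 2 tick 0 v(2,): F4->E5 leap 11st
  -> R3 @ bar 4 tick 0 v(1, 2): D5 above B4
  -> R3 @ bar 4 tick 1 v(1, 2): D5 above B4
  -> R3 @ bar 4 tick 2 v(1, 2): D5 above B4
  -> R3 @ bar 4 tick 3 v(1, 2): D5 above B4
  -> R4 @ bar 5 tick 0 v(0, 2): A3/G4 m7 untreated
  -> R7 @ bar 5 tick 0 v(1,): D5->E4 leap 10st
  -> R2 @ bar 7 tick 0 v(1, 2): G4/B4 M3 -> C4/G4 P5 similar
  -> R1 @ bar 8 tick 0 v(1, 2): C4/G4 P5 -> F4/C5 P5 similar
  -> R2 @ bar 8 tick 0 v(0, 1): E3/C4 m6 -> F3/F4 P8 similar
  -> R2 @ bar 8 tick 0 v(0, 2): E3/G4 m3 -> F3/C5 P5 similar

(1, 0, R4, (0, 2))
(1, 0, R7, (1,))
(2, 0, R2, (0, 1))
(2, 0, R2, (0, 2))
(2, 0, R2, (1, 2))
(2, 0, R7, (2,))
(4, 0, R3, (1, 2))
(4, 1, R3, (1, 2))
(4, 2, R3, (1, 2))
(4, 3, R3, (1, 2))
(5, 0, R4, (0, 2))
(5, 0, R7, (1,))
(7, 0, R2, (1, 2))
(8, 0, R1, (1, 2))
(8, 0, R2, (0, 1))
(8, 0, R2, (0, 2))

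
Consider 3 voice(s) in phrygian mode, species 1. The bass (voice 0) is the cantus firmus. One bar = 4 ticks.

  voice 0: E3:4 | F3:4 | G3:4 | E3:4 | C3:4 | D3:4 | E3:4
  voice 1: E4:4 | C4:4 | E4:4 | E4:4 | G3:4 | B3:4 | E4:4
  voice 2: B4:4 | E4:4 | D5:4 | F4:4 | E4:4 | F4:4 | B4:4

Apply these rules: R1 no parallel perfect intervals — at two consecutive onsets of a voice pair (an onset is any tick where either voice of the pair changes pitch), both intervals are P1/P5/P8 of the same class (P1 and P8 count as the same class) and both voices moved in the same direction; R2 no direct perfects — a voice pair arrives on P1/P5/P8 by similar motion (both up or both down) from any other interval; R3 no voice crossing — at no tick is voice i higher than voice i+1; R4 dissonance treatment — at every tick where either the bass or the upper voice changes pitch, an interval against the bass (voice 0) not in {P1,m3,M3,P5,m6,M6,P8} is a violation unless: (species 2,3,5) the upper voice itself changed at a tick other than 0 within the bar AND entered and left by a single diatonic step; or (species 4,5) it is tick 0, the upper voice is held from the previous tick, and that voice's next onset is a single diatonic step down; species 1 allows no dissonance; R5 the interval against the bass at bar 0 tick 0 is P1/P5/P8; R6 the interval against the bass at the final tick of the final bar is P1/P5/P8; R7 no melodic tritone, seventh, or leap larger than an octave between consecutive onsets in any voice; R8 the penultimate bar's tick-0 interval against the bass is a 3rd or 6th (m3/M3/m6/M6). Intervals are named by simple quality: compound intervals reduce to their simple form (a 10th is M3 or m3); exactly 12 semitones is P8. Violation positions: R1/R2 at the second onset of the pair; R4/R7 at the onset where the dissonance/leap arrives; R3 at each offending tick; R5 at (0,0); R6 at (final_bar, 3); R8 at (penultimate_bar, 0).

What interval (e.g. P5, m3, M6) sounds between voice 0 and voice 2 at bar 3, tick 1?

voice 0=E3 voice 2=F4 -> m2

m2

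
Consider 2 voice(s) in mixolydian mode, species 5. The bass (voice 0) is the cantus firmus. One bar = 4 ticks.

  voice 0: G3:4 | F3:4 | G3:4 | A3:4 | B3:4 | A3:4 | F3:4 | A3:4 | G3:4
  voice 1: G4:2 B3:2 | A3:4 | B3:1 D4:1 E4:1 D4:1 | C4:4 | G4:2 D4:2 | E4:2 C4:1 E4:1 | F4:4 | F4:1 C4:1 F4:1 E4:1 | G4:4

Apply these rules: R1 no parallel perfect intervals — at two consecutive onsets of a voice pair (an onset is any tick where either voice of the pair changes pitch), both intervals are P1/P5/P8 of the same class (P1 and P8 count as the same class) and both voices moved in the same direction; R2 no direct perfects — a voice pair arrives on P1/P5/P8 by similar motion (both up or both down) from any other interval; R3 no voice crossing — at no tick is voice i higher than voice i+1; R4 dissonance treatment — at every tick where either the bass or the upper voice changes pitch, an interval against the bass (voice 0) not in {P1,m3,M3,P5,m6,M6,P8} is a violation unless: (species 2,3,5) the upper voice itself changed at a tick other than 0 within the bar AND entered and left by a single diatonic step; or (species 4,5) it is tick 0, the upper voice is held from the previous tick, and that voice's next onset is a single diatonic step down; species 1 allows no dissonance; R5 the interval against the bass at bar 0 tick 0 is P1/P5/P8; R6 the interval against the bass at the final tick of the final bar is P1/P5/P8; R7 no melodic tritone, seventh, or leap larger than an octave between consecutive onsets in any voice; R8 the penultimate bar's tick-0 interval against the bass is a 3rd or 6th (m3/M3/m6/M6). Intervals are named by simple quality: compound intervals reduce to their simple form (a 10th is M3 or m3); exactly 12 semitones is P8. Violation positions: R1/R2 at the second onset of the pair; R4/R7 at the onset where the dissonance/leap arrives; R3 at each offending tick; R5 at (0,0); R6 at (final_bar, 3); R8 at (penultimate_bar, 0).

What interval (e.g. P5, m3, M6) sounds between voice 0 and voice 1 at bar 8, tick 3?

P8

voice 0=G3 voice 1=G4 -> P8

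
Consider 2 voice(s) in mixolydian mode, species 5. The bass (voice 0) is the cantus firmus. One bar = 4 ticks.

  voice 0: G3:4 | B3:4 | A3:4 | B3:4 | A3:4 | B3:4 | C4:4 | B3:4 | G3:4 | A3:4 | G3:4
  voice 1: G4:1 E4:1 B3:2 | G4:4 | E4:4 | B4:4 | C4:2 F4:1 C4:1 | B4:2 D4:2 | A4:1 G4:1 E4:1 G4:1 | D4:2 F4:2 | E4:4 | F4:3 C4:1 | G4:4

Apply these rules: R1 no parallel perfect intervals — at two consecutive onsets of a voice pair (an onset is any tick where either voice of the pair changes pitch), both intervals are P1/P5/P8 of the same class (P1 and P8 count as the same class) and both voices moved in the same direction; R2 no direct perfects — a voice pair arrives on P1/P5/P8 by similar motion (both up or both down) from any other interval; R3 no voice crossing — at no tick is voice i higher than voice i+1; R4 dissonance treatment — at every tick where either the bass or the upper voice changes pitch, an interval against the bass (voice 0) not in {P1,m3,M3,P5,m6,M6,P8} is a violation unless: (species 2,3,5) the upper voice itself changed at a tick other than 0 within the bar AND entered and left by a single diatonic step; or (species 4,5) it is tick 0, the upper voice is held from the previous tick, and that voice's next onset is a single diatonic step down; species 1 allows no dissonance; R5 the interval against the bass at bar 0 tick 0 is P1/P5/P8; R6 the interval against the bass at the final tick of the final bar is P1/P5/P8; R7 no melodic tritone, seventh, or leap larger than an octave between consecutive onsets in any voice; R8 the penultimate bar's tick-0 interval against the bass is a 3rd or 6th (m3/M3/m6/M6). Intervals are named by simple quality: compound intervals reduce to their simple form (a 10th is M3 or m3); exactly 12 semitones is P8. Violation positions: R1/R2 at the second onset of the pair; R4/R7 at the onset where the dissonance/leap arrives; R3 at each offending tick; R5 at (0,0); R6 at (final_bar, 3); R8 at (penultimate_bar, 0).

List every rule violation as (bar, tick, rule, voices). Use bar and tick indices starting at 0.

(2, 0, R2, (0, 1))
(3, 0, R2, (0, 1))
(4, 0, R7, (1,))
(5, 0, R2, (0, 1))
(5, 0, R7, (1,))
(7, 2, R4, (0, 1))

bar 0: v0=G3 v1=G4 downbeat P8
bar 1: v0=B3 v1=G4 downbeat m6
bar 2: v0=A3 v1=E4 downbeat P5
bar 3: v0=B3 v1=B4 downbeat P8
bar 4: v0=A3 v1=C4 downbeat m3
bar 5: v0=B3 v1=B4 downbeat P8
bar 6: v0=C4 v1=A4 downbeat M6
bar 7: v0=B3 v1=D4 downbeat m3
bar 8: v0=G3 v1=E4 downbeat M6
bar 9: v0=A3 v1=F4 downbeat m6
bar 10: v0=G3 v1=G4 downbeat P8
  -> R2 @ bar 2 tick 0 v(0, 1): B3/G4 m6 -> A3/E4 P5 similar
  -> R2 @ bar 3 tick 0 v(0, 1): A3/E4 P5 -> B3/B4 P8 similar
  -> R7 @ bar 4 tick 0 v(1,): B4->C4 leap 11st
  -> R2 @ bar 5 tick 0 v(0, 1): A3/C4 m3 -> B3/B4 P8 similar
  -> R7 @ bar 5 tick 0 v(1,): C4->B4 leap 11st
  -> R4 @ bar 7 tick 2 v(0, 1): B3/F4 TT untreated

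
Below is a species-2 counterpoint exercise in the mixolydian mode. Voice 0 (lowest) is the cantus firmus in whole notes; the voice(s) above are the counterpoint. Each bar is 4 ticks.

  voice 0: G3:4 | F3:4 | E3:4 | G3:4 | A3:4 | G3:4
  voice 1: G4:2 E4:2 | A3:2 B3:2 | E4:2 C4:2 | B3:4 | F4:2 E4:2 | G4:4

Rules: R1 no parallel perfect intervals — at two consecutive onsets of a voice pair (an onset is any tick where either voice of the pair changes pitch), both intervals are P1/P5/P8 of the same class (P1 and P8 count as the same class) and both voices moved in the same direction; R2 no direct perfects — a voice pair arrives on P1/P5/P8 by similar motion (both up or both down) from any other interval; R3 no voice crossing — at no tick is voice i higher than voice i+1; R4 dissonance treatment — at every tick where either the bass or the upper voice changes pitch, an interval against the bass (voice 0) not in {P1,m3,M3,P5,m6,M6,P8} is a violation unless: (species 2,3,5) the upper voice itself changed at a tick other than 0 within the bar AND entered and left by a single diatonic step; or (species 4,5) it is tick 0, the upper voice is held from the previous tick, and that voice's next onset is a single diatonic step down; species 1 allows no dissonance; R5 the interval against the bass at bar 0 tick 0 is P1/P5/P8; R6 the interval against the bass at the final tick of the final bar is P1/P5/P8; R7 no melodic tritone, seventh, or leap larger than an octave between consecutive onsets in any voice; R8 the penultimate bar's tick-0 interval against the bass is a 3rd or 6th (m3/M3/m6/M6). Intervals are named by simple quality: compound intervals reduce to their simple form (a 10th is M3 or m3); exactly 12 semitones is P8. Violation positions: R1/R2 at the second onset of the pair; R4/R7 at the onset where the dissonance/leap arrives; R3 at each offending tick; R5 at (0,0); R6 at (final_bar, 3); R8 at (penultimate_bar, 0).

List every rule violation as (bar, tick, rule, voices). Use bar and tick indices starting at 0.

(1, 2, R4, (0, 1))
(4, 0, R7, (1,))

bar 0: v0=G3 v1=G4 downbeat P8
bar 1: v0=F3 v1=A3 downbeat M3
bar 2: v0=E3 v1=E4 downbeat P8
bar 3: v0=G3 v1=B3 downbeat M3
bar 4: v0=A3 v1=F4 downbeat m6
bar 5: v0=G3 v1=G4 downbeat P8
  -> R4 @ bar 1 tick 2 v(0, 1): F3/B3 TT untreated
  -> R7 @ bar 4 tick 0 v(1,): B3->F4 leap 6st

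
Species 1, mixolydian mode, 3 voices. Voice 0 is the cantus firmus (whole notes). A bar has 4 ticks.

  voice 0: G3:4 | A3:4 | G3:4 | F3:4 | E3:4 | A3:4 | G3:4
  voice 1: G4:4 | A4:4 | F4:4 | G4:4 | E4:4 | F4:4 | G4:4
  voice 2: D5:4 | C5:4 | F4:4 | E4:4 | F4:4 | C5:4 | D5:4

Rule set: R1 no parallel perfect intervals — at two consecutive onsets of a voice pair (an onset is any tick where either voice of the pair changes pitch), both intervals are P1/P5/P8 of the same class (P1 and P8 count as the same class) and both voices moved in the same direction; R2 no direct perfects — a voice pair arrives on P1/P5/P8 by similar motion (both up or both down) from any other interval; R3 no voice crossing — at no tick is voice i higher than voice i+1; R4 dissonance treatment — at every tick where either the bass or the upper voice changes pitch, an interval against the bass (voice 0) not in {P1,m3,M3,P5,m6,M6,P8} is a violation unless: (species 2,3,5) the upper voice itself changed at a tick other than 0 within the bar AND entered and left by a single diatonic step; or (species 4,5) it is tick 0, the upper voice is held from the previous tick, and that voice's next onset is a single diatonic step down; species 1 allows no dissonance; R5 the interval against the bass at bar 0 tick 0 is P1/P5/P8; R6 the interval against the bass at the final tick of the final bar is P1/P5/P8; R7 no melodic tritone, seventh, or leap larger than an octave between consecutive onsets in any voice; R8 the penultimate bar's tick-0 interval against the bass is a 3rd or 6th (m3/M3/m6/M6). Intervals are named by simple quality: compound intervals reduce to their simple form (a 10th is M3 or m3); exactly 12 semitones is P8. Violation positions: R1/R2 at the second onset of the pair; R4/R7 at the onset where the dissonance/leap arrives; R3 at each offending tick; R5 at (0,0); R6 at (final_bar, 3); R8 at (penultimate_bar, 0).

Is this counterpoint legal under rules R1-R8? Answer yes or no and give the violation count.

No (14 violations)

bar 0: v0=G3 v1=G4 v2=D5 (P5)
bar 1: v0=A3 v1=A4 v2=C5 (m3)
bar 2: v0=G3 v1=F4 v2=F4 (m7)
bar 3: v0=F3 v1=G4 v2=E4 (M7)
bar 4: v0=E3 v1=E4 v2=F4 (m2)
bar 5: v0=A3 v1=F4 v2=C5 (m3)
bar 6: v0=G3 v1=G4 v2=D5 (P5)
  R1 @ bar1.0: G3/G4 P8 -> A3/A4 P8 similar
  R2 @ bar2.0: A4/C5 m3 -> F4/F4 P1 similar
  R4 @ bar2.0: G3/F4 m7 untreated
  R4 @ bar2.0: G3/F4 m7 untreated
  R3 @ bar3.0: G4 above E4
  R4 @ bar3.0: F3/G4 M2 untreated
  R4 @ bar3.0: F3/E4 M7 untreated
  R3 @ bar3.1: G4 above E4
  R3 @ bar3.2: G4 above E4
  R3 @ bar3.3: G4 above E4
  R2 @ bar4.0: F3/G4 M2 -> E3/E4 P8 similar
  R4 @ bar4.0: E3/F4 m2 untreated
  R2 @ bar5.0: E4/F4 m2 -> F4/C5 P5 similar
  R1 @ bar6.0: F4/C5 P5 -> G4/D5 P5 similar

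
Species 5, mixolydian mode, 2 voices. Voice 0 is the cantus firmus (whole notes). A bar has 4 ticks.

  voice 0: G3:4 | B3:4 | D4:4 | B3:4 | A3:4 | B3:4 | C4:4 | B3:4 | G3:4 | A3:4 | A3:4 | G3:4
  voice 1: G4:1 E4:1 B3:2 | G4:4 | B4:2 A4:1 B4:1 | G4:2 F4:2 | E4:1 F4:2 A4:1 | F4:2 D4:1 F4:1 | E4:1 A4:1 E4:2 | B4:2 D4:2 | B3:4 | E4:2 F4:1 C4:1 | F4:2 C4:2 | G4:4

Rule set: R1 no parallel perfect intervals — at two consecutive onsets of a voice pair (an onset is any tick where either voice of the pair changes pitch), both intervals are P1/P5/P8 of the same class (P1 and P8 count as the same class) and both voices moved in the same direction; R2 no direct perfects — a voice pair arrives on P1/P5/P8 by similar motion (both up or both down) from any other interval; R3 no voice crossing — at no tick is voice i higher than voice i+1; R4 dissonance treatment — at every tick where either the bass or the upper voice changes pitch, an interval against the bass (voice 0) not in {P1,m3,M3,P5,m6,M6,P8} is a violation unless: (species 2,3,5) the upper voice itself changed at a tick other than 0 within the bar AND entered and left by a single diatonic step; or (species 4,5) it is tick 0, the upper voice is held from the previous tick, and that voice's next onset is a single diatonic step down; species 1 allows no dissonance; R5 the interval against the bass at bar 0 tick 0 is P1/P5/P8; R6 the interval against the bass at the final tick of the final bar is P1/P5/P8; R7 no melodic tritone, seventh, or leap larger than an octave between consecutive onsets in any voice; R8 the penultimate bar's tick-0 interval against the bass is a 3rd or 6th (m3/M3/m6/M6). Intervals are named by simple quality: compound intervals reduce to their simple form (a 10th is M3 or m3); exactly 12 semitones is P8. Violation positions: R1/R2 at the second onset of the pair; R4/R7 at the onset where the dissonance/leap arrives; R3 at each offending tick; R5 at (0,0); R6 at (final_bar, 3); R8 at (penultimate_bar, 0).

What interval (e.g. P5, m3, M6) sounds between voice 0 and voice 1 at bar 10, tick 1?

voice 0=A3 voice 1=F4 -> m6

m6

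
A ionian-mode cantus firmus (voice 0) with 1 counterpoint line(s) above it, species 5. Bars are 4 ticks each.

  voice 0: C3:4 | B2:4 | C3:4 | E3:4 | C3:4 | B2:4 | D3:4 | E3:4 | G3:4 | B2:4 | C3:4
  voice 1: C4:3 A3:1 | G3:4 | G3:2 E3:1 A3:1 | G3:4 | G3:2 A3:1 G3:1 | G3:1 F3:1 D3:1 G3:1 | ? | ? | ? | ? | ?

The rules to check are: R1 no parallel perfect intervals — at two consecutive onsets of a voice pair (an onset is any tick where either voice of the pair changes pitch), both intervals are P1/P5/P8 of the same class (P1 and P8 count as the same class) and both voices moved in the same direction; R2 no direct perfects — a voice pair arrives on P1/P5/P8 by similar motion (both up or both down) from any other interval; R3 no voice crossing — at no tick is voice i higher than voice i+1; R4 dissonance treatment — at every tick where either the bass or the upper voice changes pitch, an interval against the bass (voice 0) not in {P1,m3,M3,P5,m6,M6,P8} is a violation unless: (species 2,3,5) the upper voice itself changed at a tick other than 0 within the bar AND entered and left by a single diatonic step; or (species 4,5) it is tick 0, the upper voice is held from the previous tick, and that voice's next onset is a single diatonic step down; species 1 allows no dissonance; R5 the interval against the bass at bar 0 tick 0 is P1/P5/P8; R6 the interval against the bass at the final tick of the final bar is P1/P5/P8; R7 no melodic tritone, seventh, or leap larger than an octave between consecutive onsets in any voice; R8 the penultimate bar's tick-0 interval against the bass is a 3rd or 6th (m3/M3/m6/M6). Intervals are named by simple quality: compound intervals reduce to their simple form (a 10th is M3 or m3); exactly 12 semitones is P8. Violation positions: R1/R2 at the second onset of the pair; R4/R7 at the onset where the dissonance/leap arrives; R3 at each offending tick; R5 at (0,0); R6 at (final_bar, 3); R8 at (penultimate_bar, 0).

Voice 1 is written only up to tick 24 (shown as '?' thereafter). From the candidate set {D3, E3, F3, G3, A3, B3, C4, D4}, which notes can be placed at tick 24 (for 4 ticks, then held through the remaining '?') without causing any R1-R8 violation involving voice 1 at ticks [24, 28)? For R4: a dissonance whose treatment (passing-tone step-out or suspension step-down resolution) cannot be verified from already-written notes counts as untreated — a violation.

{B3, D3, F3}

D3: legal
E3: violates R4
F3: legal
G3: violates R4
A3: violates R2
B3: legal
C4: violates R4
D4: violates R2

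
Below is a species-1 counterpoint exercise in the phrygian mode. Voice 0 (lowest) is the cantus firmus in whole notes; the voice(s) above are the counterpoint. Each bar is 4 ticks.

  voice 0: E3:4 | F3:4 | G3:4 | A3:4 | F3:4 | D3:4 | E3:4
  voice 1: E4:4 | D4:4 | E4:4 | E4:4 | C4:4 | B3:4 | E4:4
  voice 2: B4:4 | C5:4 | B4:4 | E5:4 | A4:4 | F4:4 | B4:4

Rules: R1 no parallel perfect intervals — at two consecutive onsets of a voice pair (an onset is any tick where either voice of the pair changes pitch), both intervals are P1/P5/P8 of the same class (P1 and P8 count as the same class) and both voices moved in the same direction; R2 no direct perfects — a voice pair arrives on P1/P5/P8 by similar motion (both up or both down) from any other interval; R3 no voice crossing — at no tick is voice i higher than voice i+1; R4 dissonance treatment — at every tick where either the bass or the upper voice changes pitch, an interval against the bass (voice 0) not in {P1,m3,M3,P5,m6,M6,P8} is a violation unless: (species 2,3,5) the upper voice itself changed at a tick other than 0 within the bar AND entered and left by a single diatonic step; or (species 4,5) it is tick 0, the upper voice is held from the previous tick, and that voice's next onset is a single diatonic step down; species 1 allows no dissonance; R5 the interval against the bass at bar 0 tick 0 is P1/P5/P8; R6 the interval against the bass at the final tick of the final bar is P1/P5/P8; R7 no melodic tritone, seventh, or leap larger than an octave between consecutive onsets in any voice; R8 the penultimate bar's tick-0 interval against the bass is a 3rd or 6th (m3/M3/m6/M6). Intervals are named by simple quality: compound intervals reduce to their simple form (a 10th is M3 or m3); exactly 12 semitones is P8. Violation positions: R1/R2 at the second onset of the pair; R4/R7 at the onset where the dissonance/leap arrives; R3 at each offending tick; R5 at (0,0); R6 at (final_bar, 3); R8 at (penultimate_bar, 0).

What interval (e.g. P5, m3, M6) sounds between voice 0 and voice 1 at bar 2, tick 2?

M6

voice 0=G3 voice 1=E4 -> M6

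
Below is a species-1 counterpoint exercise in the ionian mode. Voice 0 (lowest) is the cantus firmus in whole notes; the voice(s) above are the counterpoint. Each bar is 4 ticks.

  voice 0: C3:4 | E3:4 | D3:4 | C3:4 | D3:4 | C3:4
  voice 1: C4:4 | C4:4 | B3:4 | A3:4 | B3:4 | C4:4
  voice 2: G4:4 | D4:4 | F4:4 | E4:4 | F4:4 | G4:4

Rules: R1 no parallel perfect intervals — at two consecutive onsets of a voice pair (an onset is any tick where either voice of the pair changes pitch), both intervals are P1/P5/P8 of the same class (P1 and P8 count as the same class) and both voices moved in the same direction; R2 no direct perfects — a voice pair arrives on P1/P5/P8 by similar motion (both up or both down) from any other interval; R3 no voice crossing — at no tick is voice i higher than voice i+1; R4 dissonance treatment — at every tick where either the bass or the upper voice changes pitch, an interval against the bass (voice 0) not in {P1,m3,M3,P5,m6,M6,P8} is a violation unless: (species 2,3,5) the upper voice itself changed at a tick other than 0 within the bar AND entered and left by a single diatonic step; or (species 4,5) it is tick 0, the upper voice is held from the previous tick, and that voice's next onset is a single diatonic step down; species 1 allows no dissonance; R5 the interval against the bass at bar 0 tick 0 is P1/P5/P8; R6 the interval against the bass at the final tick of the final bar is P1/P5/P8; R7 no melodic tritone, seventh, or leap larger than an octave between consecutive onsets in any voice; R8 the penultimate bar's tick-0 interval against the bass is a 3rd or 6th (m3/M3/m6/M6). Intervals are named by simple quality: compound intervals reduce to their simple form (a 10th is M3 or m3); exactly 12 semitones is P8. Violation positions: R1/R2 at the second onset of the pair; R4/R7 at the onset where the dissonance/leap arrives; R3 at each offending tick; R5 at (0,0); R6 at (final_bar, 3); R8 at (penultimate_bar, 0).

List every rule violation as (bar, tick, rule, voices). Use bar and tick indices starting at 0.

(1, 0, R4, (0, 2))
(3, 0, R2, (1, 2))
(5, 0, R2, (1, 2))

bar 0: v0=C3 v1=C4 v2=G4 downbeat P5
bar 1: v0=E3 v1=C4 v2=D4 downbeat m7
bar 2: v0=D3 v1=B3 v2=F4 downbeat m3
bar 3: v0=C3 v1=A3 v2=E4 downbeat M3
bar 4: v0=D3 v1=B3 v2=F4 downbeat m3
bar 5: v0=C3 v1=C4 v2=G4 downbeat P5
  -> R4 @ bar 1 tick 0 v(0, 2): E3/D4 m7 untreated
  -> R2 @ bar 3 tick 0 v(1, 2): B3/F4 TT -> A3/E4 P5 similar
  -> R2 @ bar 5 tick 0 v(1, 2): B3/F4 TT -> C4/G4 P5 similar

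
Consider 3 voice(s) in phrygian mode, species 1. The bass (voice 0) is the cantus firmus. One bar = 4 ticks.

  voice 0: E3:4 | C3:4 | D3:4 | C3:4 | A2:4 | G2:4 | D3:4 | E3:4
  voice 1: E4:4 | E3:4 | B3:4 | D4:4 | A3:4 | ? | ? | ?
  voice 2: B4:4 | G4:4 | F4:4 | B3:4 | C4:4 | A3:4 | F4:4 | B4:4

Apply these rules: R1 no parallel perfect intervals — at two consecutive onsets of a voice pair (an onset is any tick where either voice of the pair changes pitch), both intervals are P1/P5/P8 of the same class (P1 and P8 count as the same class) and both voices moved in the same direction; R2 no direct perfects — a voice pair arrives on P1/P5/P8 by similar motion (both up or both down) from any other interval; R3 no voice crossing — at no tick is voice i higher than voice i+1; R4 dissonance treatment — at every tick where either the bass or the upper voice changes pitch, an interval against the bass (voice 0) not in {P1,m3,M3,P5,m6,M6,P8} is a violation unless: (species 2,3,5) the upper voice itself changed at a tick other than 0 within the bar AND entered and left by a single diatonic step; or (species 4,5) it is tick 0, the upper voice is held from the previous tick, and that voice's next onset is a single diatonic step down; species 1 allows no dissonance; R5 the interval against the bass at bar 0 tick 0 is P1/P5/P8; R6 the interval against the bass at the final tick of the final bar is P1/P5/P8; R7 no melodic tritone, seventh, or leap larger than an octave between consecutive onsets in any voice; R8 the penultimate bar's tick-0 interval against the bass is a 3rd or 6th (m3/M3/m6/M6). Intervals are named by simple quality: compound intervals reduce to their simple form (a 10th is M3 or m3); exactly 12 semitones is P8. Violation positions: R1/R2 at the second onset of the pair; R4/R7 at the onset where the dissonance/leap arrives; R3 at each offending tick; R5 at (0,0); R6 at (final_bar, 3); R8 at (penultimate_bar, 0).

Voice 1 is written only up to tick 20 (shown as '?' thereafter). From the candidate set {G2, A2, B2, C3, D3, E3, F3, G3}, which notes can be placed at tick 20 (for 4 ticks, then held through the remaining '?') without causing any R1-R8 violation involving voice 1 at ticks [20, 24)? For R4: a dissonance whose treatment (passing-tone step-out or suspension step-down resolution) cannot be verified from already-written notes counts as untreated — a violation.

{E3}

G2: violates R1,R7
A2: violates R2,R4
B2: violates R7
C3: violates R4
D3: violates R2
E3: legal
F3: violates R4
G3: violates R1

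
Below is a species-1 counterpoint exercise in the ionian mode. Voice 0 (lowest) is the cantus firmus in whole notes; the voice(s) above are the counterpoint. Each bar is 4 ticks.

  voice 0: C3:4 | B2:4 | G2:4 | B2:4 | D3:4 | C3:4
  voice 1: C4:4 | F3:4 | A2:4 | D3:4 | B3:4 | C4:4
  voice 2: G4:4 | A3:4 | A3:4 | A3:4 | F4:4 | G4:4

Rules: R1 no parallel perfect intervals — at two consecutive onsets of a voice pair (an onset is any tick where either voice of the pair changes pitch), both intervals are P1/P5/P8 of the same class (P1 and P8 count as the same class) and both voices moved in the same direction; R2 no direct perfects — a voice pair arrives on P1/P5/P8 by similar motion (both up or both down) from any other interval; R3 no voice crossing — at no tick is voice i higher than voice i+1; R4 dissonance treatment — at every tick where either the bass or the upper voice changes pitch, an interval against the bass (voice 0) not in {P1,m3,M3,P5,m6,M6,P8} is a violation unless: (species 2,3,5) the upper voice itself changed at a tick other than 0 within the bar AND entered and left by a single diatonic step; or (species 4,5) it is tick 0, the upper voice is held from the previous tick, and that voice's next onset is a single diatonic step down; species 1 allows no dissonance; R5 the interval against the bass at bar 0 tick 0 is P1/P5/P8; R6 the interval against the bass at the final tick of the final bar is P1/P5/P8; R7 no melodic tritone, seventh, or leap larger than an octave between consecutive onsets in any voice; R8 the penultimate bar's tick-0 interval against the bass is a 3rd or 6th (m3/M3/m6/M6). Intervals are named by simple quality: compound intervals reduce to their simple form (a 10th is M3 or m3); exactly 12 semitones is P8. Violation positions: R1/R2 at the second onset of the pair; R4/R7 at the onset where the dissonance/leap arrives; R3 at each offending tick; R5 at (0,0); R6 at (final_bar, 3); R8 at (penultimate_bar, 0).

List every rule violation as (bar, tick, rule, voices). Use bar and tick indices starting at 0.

bar 0: v0=C3 v1=C4 v2=G4 downbeat P5
bar 1: v0=B2 v1=F3 v2=A3 downbeat m7
bar 2: v0=G2 v1=A2 v2=A3 downbeat M2
bar 3: v0=B2 v1=D3 v2=A3 downbeat m7
bar 4: v0=D3 v1=B3 v2=F4 downbeat m3
bar 5: v0=C3 v1=C4 v2=G4 downbeat P5
  -> R4 @ bar 1 tick 0 v(0, 1): B2/F3 TT untreated
  -> R4 @ bar 1 tick 0 v(0, 2): B2/A3 m7 untreated
  -> R7 @ bar 1 tick 0 v(2,): G4->A3 leap 10st
  -> R4 @ bar 2 tick 0 v(0, 1): G2/A2 M2 untreated
  -> R4 @ bar 2 tick 0 v(0, 2): G2/A3 M2 untreated
  -> R4 @ bar 3 tick 0 v(0, 2): B2/A3 m7 untreated
  -> R2 @ bar 5 tick 0 v(1, 2): B3/F4 TT -> C4/G4 P5 similar

(1, 0, R4, (0, 1))
(1, 0, R4, (0, 2))
(1, 0, R7, (2,))
(2, 0, R4, (0, 1))
(2, 0, R4, (0, 2))
(3, 0, R4, (0, 2))
(5, 0, R2, (1, 2))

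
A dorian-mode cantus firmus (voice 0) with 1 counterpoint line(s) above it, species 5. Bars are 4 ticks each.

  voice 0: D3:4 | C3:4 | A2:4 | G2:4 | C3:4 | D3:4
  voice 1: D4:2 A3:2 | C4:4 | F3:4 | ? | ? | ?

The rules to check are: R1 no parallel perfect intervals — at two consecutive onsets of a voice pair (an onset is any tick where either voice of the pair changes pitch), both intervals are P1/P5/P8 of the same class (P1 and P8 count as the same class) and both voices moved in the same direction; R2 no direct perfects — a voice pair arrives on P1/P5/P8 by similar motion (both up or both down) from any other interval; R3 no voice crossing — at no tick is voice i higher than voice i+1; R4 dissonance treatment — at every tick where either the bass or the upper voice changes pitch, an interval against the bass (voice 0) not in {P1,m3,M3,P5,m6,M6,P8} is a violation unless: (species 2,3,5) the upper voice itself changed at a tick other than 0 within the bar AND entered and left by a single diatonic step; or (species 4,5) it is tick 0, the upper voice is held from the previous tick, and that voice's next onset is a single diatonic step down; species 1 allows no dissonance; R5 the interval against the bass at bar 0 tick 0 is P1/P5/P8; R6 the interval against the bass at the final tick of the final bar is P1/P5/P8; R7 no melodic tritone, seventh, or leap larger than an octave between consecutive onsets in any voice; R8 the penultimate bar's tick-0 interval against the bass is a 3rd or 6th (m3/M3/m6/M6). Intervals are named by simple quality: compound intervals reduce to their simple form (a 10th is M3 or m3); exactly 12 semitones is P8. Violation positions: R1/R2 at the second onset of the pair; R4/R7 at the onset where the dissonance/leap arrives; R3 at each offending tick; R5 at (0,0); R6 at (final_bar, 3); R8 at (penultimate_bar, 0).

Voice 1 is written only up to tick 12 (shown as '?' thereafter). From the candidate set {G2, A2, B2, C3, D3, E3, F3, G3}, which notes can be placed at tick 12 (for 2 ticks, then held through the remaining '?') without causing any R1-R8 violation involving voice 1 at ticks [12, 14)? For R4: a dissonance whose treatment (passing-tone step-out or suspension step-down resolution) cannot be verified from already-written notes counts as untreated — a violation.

{E3, G3}

G2: violates R2,R7
A2: violates R4
B2: violates R7
C3: violates R4
D3: violates R2
E3: legal
F3: violates R4
G3: legal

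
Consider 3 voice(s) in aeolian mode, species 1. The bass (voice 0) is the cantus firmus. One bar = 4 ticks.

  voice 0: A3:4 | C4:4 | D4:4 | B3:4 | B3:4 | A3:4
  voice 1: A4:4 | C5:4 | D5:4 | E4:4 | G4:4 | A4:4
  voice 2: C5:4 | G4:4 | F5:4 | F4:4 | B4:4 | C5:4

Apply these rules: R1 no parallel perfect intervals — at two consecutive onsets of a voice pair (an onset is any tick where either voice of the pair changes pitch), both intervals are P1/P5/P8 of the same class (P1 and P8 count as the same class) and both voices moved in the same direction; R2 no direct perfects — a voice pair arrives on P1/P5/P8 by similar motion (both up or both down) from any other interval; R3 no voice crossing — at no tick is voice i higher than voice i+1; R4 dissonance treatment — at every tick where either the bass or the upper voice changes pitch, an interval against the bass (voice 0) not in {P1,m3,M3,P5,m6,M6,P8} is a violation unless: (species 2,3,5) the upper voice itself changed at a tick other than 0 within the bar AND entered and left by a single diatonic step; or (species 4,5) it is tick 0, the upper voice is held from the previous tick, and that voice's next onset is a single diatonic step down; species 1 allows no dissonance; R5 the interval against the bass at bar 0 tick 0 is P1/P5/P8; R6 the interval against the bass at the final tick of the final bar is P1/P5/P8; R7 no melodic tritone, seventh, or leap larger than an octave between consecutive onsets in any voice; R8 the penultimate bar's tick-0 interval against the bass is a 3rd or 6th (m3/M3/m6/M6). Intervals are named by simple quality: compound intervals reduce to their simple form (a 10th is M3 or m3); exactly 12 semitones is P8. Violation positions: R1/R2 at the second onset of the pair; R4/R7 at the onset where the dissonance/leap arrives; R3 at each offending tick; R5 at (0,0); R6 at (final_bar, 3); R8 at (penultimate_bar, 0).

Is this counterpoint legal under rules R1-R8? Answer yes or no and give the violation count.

No (14 violations)

bar 0: v0=A3 v1=A4 v2=C5 (m3)
bar 1: v0=C4 v1=C5 v2=G4 (P5)
bar 2: v0=D4 v1=D5 v2=F5 (m3)
bar 3: v0=B3 v1=E4 v2=F4 (TT)
bar 4: v0=B3 v1=G4 v2=B4 (P8)
bar 5: v0=A3 v1=A4 v2=C5 (m3)
  R5 @ bar0.0: opens on m3
  R1 @ bar1.0: A3/A4 P8 -> C4/C5 P8 similar
  R3 @ bar1.0: C5 above G4
  R3 @ bar1.1: C5 above G4
  R3 @ bar1.2: C5 above G4
  R3 @ bar1.3: C5 above G4
  R1 @ bar2.0: C4/C5 P8 -> D4/D5 P8 similar
  R7 @ bar2.0: G4->F5 leap 10st
  R4 @ bar3.0: B3/E4 P4 untreated
  R4 @ bar3.0: B3/F4 TT untreated
  R7 @ bar3.0: D5->E4 leap 10st
  R7 @ bar4.0: F4->B4 leap 6st
  R8 @ bar4.0: penult P8 not 3rd/6th
  R6 @ bar5.3: closes on m3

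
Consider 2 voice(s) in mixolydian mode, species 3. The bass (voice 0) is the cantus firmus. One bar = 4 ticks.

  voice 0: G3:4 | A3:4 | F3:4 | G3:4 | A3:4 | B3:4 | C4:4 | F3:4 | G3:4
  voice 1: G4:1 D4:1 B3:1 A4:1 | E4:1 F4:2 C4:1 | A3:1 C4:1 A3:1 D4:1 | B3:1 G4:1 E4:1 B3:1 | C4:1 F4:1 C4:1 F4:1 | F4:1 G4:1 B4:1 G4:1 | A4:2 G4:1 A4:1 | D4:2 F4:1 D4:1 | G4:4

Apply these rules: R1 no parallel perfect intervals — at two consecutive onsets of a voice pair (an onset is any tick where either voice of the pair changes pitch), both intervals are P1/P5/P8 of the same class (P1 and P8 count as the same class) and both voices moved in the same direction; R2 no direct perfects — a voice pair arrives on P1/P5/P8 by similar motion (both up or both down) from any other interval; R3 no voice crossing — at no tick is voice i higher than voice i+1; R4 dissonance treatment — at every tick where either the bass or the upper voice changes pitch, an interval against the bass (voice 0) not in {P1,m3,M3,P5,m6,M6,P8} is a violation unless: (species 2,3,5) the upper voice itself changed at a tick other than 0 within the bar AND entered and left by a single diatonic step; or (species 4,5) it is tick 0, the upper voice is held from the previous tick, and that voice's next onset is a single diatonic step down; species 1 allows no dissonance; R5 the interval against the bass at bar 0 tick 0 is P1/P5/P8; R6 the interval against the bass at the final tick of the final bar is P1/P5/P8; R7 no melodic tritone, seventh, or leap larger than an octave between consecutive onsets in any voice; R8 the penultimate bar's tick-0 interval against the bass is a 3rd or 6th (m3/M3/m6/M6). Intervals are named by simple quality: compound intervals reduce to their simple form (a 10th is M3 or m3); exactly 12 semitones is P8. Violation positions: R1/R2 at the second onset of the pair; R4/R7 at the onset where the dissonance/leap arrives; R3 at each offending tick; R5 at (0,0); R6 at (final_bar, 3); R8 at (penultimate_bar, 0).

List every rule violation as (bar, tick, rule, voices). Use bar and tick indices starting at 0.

(0, 3, R4, (0, 1))
(0, 3, R7, (1,))
(5, 0, R4, (0, 1))
(8, 0, R2, (0, 1))

bar 0: v0=G3 v1=G4 downbeat P8
bar 1: v0=A3 v1=E4 downbeat P5
bar 2: v0=F3 v1=A3 downbeat M3
bar 3: v0=G3 v1=B3 downbeat M3
bar 4: v0=A3 v1=C4 downbeat m3
bar 5: v0=B3 v1=F4 downbeat TT
bar 6: v0=C4 v1=A4 downbeat M6
bar 7: v0=F3 v1=D4 downbeat M6
bar 8: v0=G3 v1=G4 downbeat P8
  -> R4 @ bar 0 tick 3 v(0, 1): G3/A4 M2 untreated
  -> R7 @ bar 0 tick 3 v(1,): B3->A4 leap 10st
  -> R4 @ bar 5 tick 0 v(0, 1): B3/F4 TT untreated
  -> R2 @ bar 8 tick 0 v(0, 1): F3/D4 M6 -> G3/G4 P8 similar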